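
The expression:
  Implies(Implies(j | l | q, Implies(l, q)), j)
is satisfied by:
  {l: True, j: True, q: False}
  {j: True, q: False, l: False}
  {l: True, j: True, q: True}
  {j: True, q: True, l: False}
  {l: True, q: False, j: False}


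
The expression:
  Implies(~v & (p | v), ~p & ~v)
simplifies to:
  v | ~p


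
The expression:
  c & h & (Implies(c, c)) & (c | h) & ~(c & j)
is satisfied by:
  {h: True, c: True, j: False}


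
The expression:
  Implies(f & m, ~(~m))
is always true.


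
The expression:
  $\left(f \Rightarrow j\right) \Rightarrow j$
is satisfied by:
  {f: True, j: True}
  {f: True, j: False}
  {j: True, f: False}


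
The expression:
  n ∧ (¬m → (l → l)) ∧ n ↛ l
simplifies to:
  n ∧ ¬l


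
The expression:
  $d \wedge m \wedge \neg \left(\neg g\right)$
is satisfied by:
  {m: True, d: True, g: True}


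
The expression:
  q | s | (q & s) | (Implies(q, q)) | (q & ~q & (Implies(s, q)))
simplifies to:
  True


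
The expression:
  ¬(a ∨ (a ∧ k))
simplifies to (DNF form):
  ¬a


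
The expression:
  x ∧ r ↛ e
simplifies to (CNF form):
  r ∧ x ∧ ¬e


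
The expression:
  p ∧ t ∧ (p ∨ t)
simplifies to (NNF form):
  p ∧ t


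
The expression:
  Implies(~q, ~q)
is always true.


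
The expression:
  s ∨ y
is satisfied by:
  {y: True, s: True}
  {y: True, s: False}
  {s: True, y: False}


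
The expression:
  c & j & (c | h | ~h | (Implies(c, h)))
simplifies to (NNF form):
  c & j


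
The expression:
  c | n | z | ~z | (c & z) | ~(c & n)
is always true.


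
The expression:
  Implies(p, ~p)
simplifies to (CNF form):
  ~p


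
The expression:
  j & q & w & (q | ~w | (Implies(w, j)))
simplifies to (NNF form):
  j & q & w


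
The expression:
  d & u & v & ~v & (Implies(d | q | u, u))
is never true.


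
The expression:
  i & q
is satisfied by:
  {i: True, q: True}


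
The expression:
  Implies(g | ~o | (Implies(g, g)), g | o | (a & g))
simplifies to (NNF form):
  g | o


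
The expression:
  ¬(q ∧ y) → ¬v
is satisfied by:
  {q: True, y: True, v: False}
  {q: True, y: False, v: False}
  {y: True, q: False, v: False}
  {q: False, y: False, v: False}
  {q: True, v: True, y: True}


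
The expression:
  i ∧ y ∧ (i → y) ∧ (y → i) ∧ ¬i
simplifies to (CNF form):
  False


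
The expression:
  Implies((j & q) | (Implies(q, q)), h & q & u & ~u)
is never true.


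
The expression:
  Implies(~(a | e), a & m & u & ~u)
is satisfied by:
  {a: True, e: True}
  {a: True, e: False}
  {e: True, a: False}


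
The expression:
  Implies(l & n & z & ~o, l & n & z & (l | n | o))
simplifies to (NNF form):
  True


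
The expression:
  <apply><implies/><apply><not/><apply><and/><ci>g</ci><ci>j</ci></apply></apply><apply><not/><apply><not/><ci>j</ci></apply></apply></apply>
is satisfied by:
  {j: True}


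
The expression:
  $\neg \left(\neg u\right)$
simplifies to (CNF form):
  $u$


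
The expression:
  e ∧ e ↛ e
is never true.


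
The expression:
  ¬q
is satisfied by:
  {q: False}


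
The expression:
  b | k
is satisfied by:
  {b: True, k: True}
  {b: True, k: False}
  {k: True, b: False}


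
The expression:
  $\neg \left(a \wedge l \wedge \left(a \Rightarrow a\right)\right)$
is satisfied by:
  {l: False, a: False}
  {a: True, l: False}
  {l: True, a: False}


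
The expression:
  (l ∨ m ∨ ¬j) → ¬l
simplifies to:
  ¬l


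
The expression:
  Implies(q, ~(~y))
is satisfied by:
  {y: True, q: False}
  {q: False, y: False}
  {q: True, y: True}


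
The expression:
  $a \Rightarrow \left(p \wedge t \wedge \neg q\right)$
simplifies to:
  $\left(p \wedge t \wedge \neg q\right) \vee \neg a$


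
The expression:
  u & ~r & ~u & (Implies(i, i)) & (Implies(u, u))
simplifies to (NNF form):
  False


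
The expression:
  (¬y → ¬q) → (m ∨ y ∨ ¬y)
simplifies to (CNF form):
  True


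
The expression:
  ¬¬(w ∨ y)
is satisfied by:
  {y: True, w: True}
  {y: True, w: False}
  {w: True, y: False}


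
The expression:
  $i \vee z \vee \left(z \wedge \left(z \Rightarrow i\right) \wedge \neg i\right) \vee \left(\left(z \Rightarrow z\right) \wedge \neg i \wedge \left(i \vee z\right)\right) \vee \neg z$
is always true.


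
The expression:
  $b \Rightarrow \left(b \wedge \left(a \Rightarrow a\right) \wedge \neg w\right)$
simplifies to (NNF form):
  $\neg b \vee \neg w$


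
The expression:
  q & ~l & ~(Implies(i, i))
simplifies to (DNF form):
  False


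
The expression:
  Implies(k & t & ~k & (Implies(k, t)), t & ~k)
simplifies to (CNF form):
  True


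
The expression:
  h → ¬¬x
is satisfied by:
  {x: True, h: False}
  {h: False, x: False}
  {h: True, x: True}


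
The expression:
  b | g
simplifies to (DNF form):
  b | g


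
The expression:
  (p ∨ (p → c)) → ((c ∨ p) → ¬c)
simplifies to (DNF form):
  ¬c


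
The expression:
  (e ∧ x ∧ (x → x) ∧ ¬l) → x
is always true.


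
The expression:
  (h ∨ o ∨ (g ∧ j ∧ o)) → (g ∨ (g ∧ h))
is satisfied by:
  {g: True, o: False, h: False}
  {g: True, h: True, o: False}
  {g: True, o: True, h: False}
  {g: True, h: True, o: True}
  {h: False, o: False, g: False}


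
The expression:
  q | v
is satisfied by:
  {q: True, v: True}
  {q: True, v: False}
  {v: True, q: False}


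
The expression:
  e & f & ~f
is never true.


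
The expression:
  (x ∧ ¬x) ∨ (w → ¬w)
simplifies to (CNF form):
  ¬w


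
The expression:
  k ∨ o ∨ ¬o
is always true.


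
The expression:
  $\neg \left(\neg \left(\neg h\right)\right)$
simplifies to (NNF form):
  $\neg h$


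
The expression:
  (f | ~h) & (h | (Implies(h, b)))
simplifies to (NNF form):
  f | ~h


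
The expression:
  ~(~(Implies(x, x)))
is always true.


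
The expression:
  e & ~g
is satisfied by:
  {e: True, g: False}


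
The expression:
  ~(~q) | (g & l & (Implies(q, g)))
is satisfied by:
  {q: True, l: True, g: True}
  {q: True, l: True, g: False}
  {q: True, g: True, l: False}
  {q: True, g: False, l: False}
  {l: True, g: True, q: False}


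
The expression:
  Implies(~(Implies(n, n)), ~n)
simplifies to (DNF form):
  True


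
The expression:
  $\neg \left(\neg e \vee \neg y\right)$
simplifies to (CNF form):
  $e \wedge y$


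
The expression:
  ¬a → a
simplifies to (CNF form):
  a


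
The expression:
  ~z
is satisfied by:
  {z: False}


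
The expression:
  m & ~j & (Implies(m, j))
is never true.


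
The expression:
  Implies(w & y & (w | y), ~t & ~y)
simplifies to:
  ~w | ~y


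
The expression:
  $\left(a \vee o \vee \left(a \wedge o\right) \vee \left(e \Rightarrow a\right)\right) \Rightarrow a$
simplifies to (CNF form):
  $\left(a \vee e\right) \wedge \left(a \vee \neg o\right)$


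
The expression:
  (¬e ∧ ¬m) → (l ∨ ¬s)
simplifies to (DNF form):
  e ∨ l ∨ m ∨ ¬s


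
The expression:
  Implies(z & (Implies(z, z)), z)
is always true.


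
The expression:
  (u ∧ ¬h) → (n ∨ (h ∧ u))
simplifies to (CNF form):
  h ∨ n ∨ ¬u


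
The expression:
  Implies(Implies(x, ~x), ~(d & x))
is always true.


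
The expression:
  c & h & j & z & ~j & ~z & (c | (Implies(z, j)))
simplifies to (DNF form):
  False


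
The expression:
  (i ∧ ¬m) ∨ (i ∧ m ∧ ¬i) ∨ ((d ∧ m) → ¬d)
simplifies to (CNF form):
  ¬d ∨ ¬m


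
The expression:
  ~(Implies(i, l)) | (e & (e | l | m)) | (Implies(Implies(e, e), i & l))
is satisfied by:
  {i: True, e: True}
  {i: True, e: False}
  {e: True, i: False}


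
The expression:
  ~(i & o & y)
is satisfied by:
  {o: False, y: False, i: False}
  {i: True, o: False, y: False}
  {y: True, o: False, i: False}
  {i: True, y: True, o: False}
  {o: True, i: False, y: False}
  {i: True, o: True, y: False}
  {y: True, o: True, i: False}


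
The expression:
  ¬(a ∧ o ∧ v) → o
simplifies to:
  o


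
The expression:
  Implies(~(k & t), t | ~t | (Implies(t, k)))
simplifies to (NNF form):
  True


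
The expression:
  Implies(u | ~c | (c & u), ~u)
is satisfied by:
  {u: False}


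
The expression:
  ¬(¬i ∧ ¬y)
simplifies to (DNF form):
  i ∨ y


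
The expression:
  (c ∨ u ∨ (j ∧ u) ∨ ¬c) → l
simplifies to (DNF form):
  l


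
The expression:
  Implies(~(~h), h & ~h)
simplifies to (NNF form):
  ~h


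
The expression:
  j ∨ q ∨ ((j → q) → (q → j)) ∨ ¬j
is always true.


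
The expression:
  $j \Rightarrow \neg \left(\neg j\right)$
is always true.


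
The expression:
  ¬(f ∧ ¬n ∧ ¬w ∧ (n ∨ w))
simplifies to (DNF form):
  True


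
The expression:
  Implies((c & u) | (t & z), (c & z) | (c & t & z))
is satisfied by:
  {u: False, t: False, z: False, c: False}
  {t: True, c: False, u: False, z: False}
  {u: True, c: False, t: False, z: False}
  {t: True, u: True, c: False, z: False}
  {c: True, u: False, t: False, z: False}
  {c: True, t: True, u: False, z: False}
  {z: True, c: False, u: False, t: False}
  {z: True, u: True, c: False, t: False}
  {z: True, c: True, u: False, t: False}
  {z: True, t: True, c: True, u: False}
  {z: True, c: True, u: True, t: False}
  {z: True, t: True, c: True, u: True}


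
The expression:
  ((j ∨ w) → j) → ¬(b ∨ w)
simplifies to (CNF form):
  (w ∨ ¬b) ∧ (w ∨ ¬w) ∧ (¬b ∨ ¬j) ∧ (¬j ∨ ¬w)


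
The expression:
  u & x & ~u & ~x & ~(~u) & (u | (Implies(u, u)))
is never true.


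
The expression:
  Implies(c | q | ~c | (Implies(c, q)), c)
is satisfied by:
  {c: True}


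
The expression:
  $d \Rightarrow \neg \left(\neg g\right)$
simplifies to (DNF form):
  $g \vee \neg d$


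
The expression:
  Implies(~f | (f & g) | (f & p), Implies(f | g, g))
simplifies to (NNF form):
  g | ~f | ~p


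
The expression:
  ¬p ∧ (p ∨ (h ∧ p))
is never true.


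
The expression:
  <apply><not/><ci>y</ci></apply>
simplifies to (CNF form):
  <apply><not/><ci>y</ci></apply>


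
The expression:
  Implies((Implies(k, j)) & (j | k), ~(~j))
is always true.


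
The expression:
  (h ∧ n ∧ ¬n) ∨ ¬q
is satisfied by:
  {q: False}


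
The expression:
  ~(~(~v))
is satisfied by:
  {v: False}


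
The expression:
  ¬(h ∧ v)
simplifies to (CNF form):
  ¬h ∨ ¬v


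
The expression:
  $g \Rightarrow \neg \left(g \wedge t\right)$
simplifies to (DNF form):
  $\neg g \vee \neg t$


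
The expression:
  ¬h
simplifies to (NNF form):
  ¬h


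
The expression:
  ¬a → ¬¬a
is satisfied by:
  {a: True}


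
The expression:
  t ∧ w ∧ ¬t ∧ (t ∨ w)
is never true.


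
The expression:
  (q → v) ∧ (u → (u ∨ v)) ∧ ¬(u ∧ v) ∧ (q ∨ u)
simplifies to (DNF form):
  (q ∧ v ∧ ¬u) ∨ (q ∧ v ∧ ¬v) ∨ (q ∧ ¬q ∧ ¬u) ∨ (q ∧ ¬q ∧ ¬v) ∨ (u ∧ v ∧ ¬u) ∨ (u ∧ v ∧ ¬v) ∨ (u ∧ ¬q ∧ ¬u) ∨ (u ∧ ¬q ∧ ¬v)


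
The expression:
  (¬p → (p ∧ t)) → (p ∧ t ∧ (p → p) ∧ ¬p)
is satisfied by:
  {p: False}


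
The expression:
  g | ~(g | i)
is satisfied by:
  {g: True, i: False}
  {i: False, g: False}
  {i: True, g: True}


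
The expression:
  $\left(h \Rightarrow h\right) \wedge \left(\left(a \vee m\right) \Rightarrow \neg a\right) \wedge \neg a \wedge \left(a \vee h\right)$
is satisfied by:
  {h: True, a: False}


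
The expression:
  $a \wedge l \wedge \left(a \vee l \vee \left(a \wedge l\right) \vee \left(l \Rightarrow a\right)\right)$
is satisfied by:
  {a: True, l: True}


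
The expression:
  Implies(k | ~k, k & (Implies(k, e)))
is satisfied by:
  {e: True, k: True}


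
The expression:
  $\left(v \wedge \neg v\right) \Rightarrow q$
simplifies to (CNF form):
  $\text{True}$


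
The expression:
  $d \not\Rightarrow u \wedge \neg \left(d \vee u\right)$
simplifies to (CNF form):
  $\text{False}$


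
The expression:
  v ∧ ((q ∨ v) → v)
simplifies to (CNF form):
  v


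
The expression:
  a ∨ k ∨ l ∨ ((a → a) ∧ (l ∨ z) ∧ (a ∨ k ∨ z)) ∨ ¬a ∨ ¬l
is always true.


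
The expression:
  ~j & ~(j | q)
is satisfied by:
  {q: False, j: False}


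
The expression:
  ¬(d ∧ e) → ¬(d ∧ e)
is always true.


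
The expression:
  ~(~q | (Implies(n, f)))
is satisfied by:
  {q: True, n: True, f: False}


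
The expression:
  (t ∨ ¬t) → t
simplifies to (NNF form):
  t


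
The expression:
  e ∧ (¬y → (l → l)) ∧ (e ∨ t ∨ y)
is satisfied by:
  {e: True}


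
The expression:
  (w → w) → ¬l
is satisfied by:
  {l: False}


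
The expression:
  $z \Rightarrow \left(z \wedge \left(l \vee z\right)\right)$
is always true.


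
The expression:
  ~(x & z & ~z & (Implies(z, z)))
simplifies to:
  True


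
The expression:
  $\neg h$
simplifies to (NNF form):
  $\neg h$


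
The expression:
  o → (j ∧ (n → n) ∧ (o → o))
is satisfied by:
  {j: True, o: False}
  {o: False, j: False}
  {o: True, j: True}


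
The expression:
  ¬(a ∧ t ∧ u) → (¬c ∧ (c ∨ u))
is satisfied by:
  {t: True, u: True, a: True, c: False}
  {t: True, u: True, a: False, c: False}
  {u: True, a: True, t: False, c: False}
  {u: True, t: False, a: False, c: False}
  {t: True, c: True, u: True, a: True}


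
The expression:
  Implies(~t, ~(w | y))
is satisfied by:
  {t: True, w: False, y: False}
  {y: True, t: True, w: False}
  {t: True, w: True, y: False}
  {y: True, t: True, w: True}
  {y: False, w: False, t: False}


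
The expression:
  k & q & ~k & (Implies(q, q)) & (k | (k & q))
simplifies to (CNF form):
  False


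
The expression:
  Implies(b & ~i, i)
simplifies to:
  i | ~b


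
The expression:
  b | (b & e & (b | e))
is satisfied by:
  {b: True}


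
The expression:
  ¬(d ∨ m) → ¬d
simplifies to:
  True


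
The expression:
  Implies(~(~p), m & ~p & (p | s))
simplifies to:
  ~p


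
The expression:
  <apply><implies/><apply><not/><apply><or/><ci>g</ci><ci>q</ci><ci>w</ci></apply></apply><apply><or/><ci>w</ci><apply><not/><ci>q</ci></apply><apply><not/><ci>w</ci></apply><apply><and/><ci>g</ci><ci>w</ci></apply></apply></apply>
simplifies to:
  <true/>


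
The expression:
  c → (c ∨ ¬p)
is always true.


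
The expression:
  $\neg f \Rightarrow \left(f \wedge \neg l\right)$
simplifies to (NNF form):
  $f$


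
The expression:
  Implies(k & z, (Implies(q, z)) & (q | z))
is always true.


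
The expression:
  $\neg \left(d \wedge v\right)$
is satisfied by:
  {v: False, d: False}
  {d: True, v: False}
  {v: True, d: False}


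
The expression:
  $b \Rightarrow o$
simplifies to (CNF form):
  $o \vee \neg b$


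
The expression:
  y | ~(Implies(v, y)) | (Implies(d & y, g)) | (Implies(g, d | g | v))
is always true.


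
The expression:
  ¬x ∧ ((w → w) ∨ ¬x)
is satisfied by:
  {x: False}


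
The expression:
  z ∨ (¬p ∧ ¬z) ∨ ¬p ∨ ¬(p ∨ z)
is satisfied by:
  {z: True, p: False}
  {p: False, z: False}
  {p: True, z: True}


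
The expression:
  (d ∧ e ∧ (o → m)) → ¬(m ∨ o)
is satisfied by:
  {m: False, d: False, e: False}
  {e: True, m: False, d: False}
  {d: True, m: False, e: False}
  {e: True, d: True, m: False}
  {m: True, e: False, d: False}
  {e: True, m: True, d: False}
  {d: True, m: True, e: False}


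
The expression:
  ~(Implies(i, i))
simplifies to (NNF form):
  False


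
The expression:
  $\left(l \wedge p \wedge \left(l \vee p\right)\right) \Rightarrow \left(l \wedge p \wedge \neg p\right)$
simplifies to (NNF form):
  $\neg l \vee \neg p$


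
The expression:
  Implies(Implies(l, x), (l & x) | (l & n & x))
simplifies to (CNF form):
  l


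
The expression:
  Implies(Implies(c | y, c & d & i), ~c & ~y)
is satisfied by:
  {c: False, d: False, i: False}
  {i: True, c: False, d: False}
  {d: True, c: False, i: False}
  {i: True, d: True, c: False}
  {c: True, i: False, d: False}
  {i: True, c: True, d: False}
  {d: True, c: True, i: False}


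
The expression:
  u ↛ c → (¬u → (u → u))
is always true.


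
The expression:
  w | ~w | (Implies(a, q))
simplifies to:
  True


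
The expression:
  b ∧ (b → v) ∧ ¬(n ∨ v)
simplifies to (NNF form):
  False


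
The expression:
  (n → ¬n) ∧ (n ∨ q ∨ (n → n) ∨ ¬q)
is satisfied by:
  {n: False}


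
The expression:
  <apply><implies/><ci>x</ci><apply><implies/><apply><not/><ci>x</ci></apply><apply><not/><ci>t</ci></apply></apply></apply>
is always true.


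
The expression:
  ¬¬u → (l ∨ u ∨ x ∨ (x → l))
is always true.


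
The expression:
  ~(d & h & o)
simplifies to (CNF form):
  ~d | ~h | ~o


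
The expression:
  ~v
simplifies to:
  ~v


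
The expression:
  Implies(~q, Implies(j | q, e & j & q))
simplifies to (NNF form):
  q | ~j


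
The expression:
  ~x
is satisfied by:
  {x: False}


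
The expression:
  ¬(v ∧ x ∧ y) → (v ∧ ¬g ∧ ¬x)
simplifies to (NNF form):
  v ∧ (x ∨ ¬g) ∧ (y ∨ ¬x)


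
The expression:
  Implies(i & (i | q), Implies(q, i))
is always true.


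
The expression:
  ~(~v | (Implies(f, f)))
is never true.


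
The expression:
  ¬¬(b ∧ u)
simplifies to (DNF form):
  b ∧ u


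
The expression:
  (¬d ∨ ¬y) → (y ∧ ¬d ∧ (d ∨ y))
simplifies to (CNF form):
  y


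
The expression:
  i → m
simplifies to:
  m ∨ ¬i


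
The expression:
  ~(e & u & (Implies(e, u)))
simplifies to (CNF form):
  ~e | ~u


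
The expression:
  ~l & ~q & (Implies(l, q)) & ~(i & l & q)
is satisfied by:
  {q: False, l: False}


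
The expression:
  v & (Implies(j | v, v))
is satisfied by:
  {v: True}


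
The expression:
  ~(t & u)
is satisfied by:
  {u: False, t: False}
  {t: True, u: False}
  {u: True, t: False}


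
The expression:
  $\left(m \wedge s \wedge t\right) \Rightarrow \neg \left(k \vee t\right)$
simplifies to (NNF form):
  $\neg m \vee \neg s \vee \neg t$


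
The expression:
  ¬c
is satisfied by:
  {c: False}


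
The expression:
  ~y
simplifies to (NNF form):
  ~y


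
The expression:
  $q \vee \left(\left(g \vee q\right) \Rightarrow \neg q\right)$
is always true.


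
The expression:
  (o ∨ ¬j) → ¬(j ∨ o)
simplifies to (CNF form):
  ¬o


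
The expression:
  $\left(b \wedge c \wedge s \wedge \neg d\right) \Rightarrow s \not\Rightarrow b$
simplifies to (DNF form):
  $d \vee \neg b \vee \neg c \vee \neg s$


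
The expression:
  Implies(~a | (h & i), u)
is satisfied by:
  {a: True, u: True, h: False, i: False}
  {a: True, i: True, u: True, h: False}
  {a: True, u: True, h: True, i: False}
  {a: True, i: True, u: True, h: True}
  {u: True, i: False, h: False, a: False}
  {u: True, i: True, h: False, a: False}
  {u: True, h: True, i: False, a: False}
  {i: True, u: True, h: True, a: False}
  {a: True, i: False, h: False, u: False}
  {i: True, a: True, h: False, u: False}
  {a: True, h: True, i: False, u: False}


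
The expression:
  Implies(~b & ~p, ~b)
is always true.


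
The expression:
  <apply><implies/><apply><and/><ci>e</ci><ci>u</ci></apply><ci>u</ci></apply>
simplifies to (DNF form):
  <true/>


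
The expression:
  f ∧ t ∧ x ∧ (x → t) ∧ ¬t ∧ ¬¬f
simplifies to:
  False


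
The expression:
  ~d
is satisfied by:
  {d: False}


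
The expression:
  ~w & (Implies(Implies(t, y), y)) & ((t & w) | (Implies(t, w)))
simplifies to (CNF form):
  y & ~t & ~w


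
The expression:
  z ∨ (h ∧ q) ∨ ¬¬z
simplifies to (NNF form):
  z ∨ (h ∧ q)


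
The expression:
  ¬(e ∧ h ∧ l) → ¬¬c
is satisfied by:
  {c: True, e: True, h: True, l: True}
  {c: True, e: True, h: True, l: False}
  {c: True, e: True, l: True, h: False}
  {c: True, e: True, l: False, h: False}
  {c: True, h: True, l: True, e: False}
  {c: True, h: True, l: False, e: False}
  {c: True, h: False, l: True, e: False}
  {c: True, h: False, l: False, e: False}
  {e: True, h: True, l: True, c: False}


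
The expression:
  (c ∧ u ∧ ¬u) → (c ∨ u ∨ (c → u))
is always true.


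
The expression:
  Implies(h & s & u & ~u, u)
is always true.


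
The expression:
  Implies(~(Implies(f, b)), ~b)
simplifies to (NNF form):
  True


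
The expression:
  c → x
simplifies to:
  x ∨ ¬c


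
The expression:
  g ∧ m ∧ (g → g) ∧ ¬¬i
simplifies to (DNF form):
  g ∧ i ∧ m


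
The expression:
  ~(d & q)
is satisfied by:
  {q: False, d: False}
  {d: True, q: False}
  {q: True, d: False}


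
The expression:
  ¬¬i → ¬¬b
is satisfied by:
  {b: True, i: False}
  {i: False, b: False}
  {i: True, b: True}


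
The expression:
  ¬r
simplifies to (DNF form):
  ¬r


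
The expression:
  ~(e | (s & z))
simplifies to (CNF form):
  ~e & (~s | ~z)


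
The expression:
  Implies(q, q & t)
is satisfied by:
  {t: True, q: False}
  {q: False, t: False}
  {q: True, t: True}


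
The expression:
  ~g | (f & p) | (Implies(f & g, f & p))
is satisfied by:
  {p: True, g: False, f: False}
  {g: False, f: False, p: False}
  {f: True, p: True, g: False}
  {f: True, g: False, p: False}
  {p: True, g: True, f: False}
  {g: True, p: False, f: False}
  {f: True, g: True, p: True}


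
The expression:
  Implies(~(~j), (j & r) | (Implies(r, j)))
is always true.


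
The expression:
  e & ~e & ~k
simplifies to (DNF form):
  False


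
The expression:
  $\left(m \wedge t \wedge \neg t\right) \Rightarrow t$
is always true.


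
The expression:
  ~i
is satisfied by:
  {i: False}


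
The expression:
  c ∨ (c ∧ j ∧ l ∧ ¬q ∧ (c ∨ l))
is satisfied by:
  {c: True}


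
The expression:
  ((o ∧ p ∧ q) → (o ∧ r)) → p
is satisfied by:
  {p: True}


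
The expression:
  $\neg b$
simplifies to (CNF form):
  $\neg b$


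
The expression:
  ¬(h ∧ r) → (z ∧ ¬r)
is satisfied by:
  {h: True, z: True, r: False}
  {z: True, r: False, h: False}
  {r: True, h: True, z: True}
  {r: True, h: True, z: False}


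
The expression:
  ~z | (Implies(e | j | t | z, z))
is always true.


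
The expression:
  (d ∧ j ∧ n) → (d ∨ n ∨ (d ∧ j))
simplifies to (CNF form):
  True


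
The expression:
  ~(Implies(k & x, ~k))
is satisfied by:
  {x: True, k: True}


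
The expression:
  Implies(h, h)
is always true.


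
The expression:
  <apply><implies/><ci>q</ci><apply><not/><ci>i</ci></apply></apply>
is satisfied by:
  {q: False, i: False}
  {i: True, q: False}
  {q: True, i: False}


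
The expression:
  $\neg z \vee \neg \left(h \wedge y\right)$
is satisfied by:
  {h: False, z: False, y: False}
  {y: True, h: False, z: False}
  {z: True, h: False, y: False}
  {y: True, z: True, h: False}
  {h: True, y: False, z: False}
  {y: True, h: True, z: False}
  {z: True, h: True, y: False}


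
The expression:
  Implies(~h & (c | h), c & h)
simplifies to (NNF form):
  h | ~c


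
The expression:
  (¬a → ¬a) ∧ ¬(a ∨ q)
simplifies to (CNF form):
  ¬a ∧ ¬q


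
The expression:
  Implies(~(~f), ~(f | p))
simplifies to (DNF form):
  ~f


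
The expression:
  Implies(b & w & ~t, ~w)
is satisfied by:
  {t: True, w: False, b: False}
  {w: False, b: False, t: False}
  {b: True, t: True, w: False}
  {b: True, w: False, t: False}
  {t: True, w: True, b: False}
  {w: True, t: False, b: False}
  {b: True, w: True, t: True}


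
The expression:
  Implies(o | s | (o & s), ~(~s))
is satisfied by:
  {s: True, o: False}
  {o: False, s: False}
  {o: True, s: True}


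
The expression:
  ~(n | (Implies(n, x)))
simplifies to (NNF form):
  False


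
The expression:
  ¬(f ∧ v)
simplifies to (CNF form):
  ¬f ∨ ¬v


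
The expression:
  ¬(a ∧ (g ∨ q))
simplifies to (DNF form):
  (¬g ∧ ¬q) ∨ ¬a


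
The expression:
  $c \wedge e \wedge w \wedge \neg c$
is never true.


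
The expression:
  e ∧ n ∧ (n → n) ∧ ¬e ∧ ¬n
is never true.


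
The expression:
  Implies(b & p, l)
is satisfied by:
  {l: True, p: False, b: False}
  {p: False, b: False, l: False}
  {b: True, l: True, p: False}
  {b: True, p: False, l: False}
  {l: True, p: True, b: False}
  {p: True, l: False, b: False}
  {b: True, p: True, l: True}


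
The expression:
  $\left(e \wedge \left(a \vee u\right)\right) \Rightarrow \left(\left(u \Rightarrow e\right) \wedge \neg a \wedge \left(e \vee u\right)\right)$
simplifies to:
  $\neg a \vee \neg e$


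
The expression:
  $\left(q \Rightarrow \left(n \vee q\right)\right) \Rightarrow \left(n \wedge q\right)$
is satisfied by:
  {q: True, n: True}


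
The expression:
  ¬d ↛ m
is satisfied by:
  {d: False, m: False}


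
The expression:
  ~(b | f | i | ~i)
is never true.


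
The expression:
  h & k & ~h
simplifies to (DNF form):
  False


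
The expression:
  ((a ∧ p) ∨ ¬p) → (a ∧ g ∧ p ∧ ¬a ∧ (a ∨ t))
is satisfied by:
  {p: True, a: False}


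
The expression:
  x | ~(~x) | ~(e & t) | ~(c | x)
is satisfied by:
  {x: True, c: False, t: False, e: False}
  {x: False, c: False, t: False, e: False}
  {e: True, x: True, c: False, t: False}
  {e: True, x: False, c: False, t: False}
  {x: True, t: True, e: False, c: False}
  {t: True, e: False, c: False, x: False}
  {e: True, t: True, x: True, c: False}
  {e: True, t: True, x: False, c: False}
  {x: True, c: True, e: False, t: False}
  {c: True, e: False, t: False, x: False}
  {x: True, e: True, c: True, t: False}
  {e: True, c: True, x: False, t: False}
  {x: True, t: True, c: True, e: False}
  {t: True, c: True, e: False, x: False}
  {e: True, t: True, c: True, x: True}


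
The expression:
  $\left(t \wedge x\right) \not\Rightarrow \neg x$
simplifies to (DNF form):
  $t \wedge x$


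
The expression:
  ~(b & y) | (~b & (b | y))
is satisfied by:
  {y: False, b: False}
  {b: True, y: False}
  {y: True, b: False}


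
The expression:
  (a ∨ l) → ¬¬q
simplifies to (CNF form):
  (q ∨ ¬a) ∧ (q ∨ ¬l)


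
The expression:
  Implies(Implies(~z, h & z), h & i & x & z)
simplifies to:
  ~z | (h & i & x)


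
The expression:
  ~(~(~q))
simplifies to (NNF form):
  ~q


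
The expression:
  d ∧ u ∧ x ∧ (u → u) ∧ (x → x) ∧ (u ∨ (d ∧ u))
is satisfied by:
  {u: True, d: True, x: True}


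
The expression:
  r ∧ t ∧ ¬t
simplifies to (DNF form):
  False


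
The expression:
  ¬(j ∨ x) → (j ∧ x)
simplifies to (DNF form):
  j ∨ x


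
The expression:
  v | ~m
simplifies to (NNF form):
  v | ~m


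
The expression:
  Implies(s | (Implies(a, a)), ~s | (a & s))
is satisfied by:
  {a: True, s: False}
  {s: False, a: False}
  {s: True, a: True}


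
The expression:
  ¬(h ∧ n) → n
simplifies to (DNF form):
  n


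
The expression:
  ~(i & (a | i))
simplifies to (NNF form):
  ~i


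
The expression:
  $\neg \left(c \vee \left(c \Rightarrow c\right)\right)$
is never true.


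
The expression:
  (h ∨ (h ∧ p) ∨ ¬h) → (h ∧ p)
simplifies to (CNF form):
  h ∧ p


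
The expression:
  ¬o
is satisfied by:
  {o: False}


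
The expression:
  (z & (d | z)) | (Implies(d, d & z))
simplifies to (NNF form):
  z | ~d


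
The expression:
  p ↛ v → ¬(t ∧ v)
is always true.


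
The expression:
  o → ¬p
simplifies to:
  ¬o ∨ ¬p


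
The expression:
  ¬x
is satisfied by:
  {x: False}


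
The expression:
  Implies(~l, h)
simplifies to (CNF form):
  h | l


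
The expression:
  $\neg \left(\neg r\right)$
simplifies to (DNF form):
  $r$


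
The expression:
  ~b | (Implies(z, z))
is always true.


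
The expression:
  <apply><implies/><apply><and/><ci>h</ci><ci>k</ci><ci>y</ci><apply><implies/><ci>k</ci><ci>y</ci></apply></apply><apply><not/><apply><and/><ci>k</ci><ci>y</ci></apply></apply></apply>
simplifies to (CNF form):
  <apply><or/><apply><not/><ci>h</ci></apply><apply><not/><ci>k</ci></apply><apply><not/><ci>y</ci></apply></apply>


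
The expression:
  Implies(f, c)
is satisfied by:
  {c: True, f: False}
  {f: False, c: False}
  {f: True, c: True}


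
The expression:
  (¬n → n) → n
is always true.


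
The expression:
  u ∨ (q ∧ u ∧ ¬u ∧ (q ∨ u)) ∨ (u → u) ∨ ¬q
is always true.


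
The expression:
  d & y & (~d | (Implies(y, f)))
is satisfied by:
  {y: True, d: True, f: True}


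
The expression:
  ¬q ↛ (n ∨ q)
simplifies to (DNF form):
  ¬n ∧ ¬q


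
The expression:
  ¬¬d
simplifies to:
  d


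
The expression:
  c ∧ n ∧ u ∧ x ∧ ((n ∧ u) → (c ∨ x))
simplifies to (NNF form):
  c ∧ n ∧ u ∧ x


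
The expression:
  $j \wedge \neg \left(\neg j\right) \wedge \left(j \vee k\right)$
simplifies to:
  $j$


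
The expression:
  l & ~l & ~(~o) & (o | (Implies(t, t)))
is never true.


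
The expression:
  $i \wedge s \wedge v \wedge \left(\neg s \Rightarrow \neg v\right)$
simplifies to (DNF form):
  $i \wedge s \wedge v$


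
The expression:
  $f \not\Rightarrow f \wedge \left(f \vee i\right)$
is never true.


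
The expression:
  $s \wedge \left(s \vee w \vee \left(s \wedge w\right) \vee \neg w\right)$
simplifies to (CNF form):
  $s$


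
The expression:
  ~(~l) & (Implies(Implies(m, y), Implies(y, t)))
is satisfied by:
  {t: True, l: True, y: False}
  {l: True, y: False, t: False}
  {y: True, t: True, l: True}


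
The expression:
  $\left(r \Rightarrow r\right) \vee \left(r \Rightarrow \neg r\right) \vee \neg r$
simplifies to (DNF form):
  $\text{True}$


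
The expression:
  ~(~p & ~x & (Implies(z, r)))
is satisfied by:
  {x: True, p: True, z: True, r: False}
  {x: True, p: True, z: False, r: False}
  {r: True, x: True, p: True, z: True}
  {r: True, x: True, p: True, z: False}
  {x: True, z: True, p: False, r: False}
  {x: True, z: False, p: False, r: False}
  {x: True, r: True, z: True, p: False}
  {x: True, r: True, z: False, p: False}
  {p: True, z: True, x: False, r: False}
  {p: True, x: False, z: False, r: False}
  {r: True, p: True, z: True, x: False}
  {r: True, p: True, x: False, z: False}
  {z: True, x: False, p: False, r: False}


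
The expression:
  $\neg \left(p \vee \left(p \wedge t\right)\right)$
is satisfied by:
  {p: False}


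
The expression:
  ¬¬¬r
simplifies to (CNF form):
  ¬r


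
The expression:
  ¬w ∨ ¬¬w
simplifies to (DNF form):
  True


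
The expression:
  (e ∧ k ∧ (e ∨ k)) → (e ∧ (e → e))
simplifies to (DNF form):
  True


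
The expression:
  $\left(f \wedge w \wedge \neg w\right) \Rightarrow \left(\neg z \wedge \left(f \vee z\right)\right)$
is always true.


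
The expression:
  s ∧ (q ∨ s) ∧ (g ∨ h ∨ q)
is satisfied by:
  {s: True, q: True, g: True, h: True}
  {s: True, q: True, g: True, h: False}
  {s: True, q: True, h: True, g: False}
  {s: True, q: True, h: False, g: False}
  {s: True, g: True, h: True, q: False}
  {s: True, g: True, h: False, q: False}
  {s: True, g: False, h: True, q: False}


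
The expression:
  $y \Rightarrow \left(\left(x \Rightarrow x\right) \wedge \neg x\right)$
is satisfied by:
  {y: False, x: False}
  {x: True, y: False}
  {y: True, x: False}


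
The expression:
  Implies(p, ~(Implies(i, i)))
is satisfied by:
  {p: False}


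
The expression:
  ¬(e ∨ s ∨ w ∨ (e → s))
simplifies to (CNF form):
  False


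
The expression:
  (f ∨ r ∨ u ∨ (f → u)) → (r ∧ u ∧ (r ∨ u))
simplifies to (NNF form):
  r ∧ u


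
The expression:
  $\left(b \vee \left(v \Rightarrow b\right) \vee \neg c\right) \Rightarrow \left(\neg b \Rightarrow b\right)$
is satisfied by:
  {b: True, c: True, v: True}
  {b: True, c: True, v: False}
  {b: True, v: True, c: False}
  {b: True, v: False, c: False}
  {c: True, v: True, b: False}


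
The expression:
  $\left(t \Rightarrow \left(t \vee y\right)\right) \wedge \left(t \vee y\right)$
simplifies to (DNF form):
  $t \vee y$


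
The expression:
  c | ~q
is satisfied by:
  {c: True, q: False}
  {q: False, c: False}
  {q: True, c: True}


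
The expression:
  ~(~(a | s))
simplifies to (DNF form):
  a | s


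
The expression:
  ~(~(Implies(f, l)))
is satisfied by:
  {l: True, f: False}
  {f: False, l: False}
  {f: True, l: True}


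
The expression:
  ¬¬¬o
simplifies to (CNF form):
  ¬o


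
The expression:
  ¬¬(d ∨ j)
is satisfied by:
  {d: True, j: True}
  {d: True, j: False}
  {j: True, d: False}


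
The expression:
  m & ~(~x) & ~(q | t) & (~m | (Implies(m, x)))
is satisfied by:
  {m: True, x: True, q: False, t: False}


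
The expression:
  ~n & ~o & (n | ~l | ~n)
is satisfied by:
  {n: False, o: False}


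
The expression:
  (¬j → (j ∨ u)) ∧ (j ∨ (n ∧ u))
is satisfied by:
  {u: True, j: True, n: True}
  {u: True, j: True, n: False}
  {j: True, n: True, u: False}
  {j: True, n: False, u: False}
  {u: True, n: True, j: False}


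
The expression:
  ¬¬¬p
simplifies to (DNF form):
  ¬p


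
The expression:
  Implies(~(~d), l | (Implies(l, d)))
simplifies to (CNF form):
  True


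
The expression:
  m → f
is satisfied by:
  {f: True, m: False}
  {m: False, f: False}
  {m: True, f: True}


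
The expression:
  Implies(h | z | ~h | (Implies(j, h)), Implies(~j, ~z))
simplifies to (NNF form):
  j | ~z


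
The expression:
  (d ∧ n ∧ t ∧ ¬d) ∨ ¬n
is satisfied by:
  {n: False}


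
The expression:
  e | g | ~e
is always true.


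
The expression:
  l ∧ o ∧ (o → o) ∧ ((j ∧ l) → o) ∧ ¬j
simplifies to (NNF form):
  l ∧ o ∧ ¬j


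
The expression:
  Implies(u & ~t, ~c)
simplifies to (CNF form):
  t | ~c | ~u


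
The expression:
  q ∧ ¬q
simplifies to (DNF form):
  False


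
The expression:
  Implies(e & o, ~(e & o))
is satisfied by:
  {e: False, o: False}
  {o: True, e: False}
  {e: True, o: False}


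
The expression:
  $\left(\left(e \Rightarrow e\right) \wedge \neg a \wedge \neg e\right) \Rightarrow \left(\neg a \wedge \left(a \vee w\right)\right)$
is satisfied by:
  {a: True, e: True, w: True}
  {a: True, e: True, w: False}
  {a: True, w: True, e: False}
  {a: True, w: False, e: False}
  {e: True, w: True, a: False}
  {e: True, w: False, a: False}
  {w: True, e: False, a: False}


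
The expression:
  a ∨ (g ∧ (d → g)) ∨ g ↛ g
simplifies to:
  a ∨ g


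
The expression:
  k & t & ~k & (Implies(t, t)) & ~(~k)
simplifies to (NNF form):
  False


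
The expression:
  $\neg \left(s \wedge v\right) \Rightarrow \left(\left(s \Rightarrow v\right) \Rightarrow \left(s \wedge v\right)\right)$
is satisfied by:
  {s: True}


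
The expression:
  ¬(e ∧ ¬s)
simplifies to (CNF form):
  s ∨ ¬e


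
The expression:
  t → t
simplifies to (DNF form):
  True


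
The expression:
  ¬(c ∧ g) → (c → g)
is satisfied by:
  {g: True, c: False}
  {c: False, g: False}
  {c: True, g: True}


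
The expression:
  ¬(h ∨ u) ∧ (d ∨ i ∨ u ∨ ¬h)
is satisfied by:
  {u: False, h: False}


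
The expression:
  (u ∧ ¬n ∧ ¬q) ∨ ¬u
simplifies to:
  (¬n ∧ ¬q) ∨ ¬u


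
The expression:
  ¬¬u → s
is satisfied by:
  {s: True, u: False}
  {u: False, s: False}
  {u: True, s: True}


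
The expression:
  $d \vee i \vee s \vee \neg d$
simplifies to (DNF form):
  $\text{True}$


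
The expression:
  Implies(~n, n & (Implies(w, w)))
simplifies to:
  n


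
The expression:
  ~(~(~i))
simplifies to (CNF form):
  ~i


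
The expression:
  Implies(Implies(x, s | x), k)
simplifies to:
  k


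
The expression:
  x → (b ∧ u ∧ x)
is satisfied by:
  {u: True, b: True, x: False}
  {u: True, b: False, x: False}
  {b: True, u: False, x: False}
  {u: False, b: False, x: False}
  {x: True, u: True, b: True}


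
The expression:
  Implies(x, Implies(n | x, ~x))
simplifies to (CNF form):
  ~x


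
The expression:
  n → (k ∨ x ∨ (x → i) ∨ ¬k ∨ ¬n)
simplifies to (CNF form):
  True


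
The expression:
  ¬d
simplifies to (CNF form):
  ¬d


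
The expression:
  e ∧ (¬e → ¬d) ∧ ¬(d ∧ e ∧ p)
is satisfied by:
  {e: True, p: False, d: False}
  {e: True, d: True, p: False}
  {e: True, p: True, d: False}


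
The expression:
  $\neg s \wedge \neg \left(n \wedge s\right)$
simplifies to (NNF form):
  $\neg s$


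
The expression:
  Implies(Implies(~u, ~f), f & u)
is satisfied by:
  {f: True}


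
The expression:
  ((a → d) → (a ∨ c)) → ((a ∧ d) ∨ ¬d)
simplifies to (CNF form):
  a ∨ ¬c ∨ ¬d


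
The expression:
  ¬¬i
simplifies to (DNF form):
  i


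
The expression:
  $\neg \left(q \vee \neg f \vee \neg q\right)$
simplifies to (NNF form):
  $\text{False}$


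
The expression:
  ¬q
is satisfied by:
  {q: False}


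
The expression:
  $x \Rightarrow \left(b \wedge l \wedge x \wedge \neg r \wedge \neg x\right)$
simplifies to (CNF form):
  $\neg x$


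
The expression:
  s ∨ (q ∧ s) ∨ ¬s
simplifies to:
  True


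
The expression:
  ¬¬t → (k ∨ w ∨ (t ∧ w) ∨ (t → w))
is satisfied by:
  {k: True, w: True, t: False}
  {k: True, w: False, t: False}
  {w: True, k: False, t: False}
  {k: False, w: False, t: False}
  {k: True, t: True, w: True}
  {k: True, t: True, w: False}
  {t: True, w: True, k: False}


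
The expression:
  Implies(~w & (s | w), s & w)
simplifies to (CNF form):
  w | ~s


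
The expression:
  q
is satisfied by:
  {q: True}


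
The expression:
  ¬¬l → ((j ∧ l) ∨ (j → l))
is always true.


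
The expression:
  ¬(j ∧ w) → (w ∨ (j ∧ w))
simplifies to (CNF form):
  w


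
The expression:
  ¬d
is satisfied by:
  {d: False}


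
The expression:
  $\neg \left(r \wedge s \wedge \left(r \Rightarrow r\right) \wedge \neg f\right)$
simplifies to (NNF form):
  $f \vee \neg r \vee \neg s$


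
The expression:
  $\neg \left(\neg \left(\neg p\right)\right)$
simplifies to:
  $\neg p$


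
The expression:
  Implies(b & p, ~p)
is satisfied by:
  {p: False, b: False}
  {b: True, p: False}
  {p: True, b: False}


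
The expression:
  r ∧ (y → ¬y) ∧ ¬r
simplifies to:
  False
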